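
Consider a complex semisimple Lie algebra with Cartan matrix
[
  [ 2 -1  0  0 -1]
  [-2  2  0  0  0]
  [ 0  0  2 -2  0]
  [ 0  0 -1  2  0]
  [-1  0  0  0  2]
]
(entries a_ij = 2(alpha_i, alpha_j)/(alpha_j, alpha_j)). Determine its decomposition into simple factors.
The diagram associated to this matrix has two connected components: the simple roots {alpha_3, alpha_4} form a chain of 2 nodes with a double edge at one end; the terminal node there is the unique short simple root (B_2), and {alpha_1, alpha_2, alpha_5} form a chain of 3 nodes with a double edge at one end; the terminal node there is the unique long simple root (C_3). A semisimple Lie algebra decomposes uniquely as the direct sum of simple ideals, one per connected component of its Dynkin diagram, so g ≅ B_2 ⊕ C_3 (dimension 10 + 21 = 31).

B2 + C3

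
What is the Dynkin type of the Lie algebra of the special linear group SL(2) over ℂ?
This is sl(2), which has dimension 2^2 - 1 = 3 and rank 2 - 1 = 1 (a Cartan subalgebra is the diagonal traceless matrices). In the classification of classical Lie algebras, the special linear algebra sl(n+1) has type A_n; here n = 1, so the Dynkin diagram is a chain of 1 nodes with single edges (A_1). Hence the type is A_1.

A1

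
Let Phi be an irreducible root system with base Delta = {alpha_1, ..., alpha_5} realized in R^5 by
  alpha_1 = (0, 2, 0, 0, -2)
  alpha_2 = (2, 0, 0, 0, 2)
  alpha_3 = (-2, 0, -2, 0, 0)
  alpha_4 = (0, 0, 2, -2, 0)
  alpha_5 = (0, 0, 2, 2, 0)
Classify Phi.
Compute the Cartan integers a_ij = 2(alpha_i, alpha_j)/(alpha_j, alpha_j); the resulting 5x5 Cartan matrix is
[[2, -1, 0, 0, 0], [-1, 2, -1, 0, 0], [0, -1, 2, -1, -1], [0, 0, -1, 2, 0], [0, 0, -1, 0, 2]].
All simple roots have the same length, so the diagram is simply laced. The associated Dynkin diagram is a chain of 3 nodes with a fork of two nodes at one end (D_5), so the type is D_5 (the algebra so(10)).

D5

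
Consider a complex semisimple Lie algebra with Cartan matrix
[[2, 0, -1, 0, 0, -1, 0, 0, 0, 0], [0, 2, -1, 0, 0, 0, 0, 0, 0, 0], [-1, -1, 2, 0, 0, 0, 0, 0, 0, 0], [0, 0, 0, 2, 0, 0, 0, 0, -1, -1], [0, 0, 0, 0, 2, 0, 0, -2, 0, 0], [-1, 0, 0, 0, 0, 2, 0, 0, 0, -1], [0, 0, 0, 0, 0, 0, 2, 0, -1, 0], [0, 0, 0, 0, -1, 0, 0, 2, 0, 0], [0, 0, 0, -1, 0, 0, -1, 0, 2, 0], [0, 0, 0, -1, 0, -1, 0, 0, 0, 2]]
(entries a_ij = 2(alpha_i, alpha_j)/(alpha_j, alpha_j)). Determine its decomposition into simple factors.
A_8 + B_2

The diagram associated to this matrix has two connected components: the simple roots {alpha_1, alpha_2, alpha_3, alpha_4, alpha_6, alpha_7, alpha_9, alpha_10} form a chain of 8 nodes with single edges (A_8), and {alpha_5, alpha_8} form a chain of 2 nodes with a double edge at one end; the terminal node there is the unique short simple root (B_2). A semisimple Lie algebra decomposes uniquely as the direct sum of simple ideals, one per connected component of its Dynkin diagram, so g ≅ A_8 ⊕ B_2 (dimension 80 + 10 = 90).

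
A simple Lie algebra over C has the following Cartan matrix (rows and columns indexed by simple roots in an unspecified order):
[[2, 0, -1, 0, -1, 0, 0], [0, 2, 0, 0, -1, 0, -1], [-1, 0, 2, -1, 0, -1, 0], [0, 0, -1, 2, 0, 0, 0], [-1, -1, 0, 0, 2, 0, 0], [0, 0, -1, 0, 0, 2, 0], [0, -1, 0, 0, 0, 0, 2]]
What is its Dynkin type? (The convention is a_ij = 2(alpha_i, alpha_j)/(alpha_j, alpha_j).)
The matrix has rank 7 with 2's on the diagonal. Reading the off-diagonal entries as Dynkin edges (a single edge where a_ij = a_ji = -1; a double or triple edge where a_ij * a_ji = 2 or 3), the diagram is a chain of 5 nodes with a fork of two nodes at one end (D_7). One simple-root ordering that puts it in standard form is (alpha_7, alpha_2, alpha_5, alpha_1, alpha_3, alpha_4, alpha_6). So the algebra is type D_7, i.e. so(14).

D7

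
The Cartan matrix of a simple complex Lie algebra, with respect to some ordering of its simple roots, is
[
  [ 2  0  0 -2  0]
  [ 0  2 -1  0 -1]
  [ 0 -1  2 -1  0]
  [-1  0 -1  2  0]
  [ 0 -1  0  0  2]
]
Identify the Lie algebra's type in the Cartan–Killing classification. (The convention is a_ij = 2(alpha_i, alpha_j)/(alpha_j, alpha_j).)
type C_5

The matrix has rank 5 with 2's on the diagonal. Reading the off-diagonal entries as Dynkin edges (a single edge where a_ij = a_ji = -1; a double or triple edge where a_ij * a_ji = 2 or 3), the diagram is a chain of 5 nodes with a double edge at one end; the terminal node there is the unique long simple root (C_5). One simple-root ordering that puts it in standard form is (alpha_5, alpha_2, alpha_3, alpha_4, alpha_1). So the algebra is type C_5, i.e. sp(10).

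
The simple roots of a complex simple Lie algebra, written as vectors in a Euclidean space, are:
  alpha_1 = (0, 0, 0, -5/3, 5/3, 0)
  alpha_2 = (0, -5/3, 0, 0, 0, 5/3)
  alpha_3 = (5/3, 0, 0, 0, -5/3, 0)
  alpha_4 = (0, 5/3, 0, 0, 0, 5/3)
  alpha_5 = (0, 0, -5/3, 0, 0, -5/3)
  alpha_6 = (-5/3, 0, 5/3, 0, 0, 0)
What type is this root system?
Compute the Cartan integers a_ij = 2(alpha_i, alpha_j)/(alpha_j, alpha_j); the resulting 6x6 Cartan matrix is
[[2, 0, -1, 0, 0, 0], [0, 2, 0, 0, -1, 0], [-1, 0, 2, 0, 0, -1], [0, 0, 0, 2, -1, 0], [0, -1, 0, -1, 2, -1], [0, 0, -1, 0, -1, 2]].
All simple roots have the same length, so the diagram is simply laced. The associated Dynkin diagram is a chain of 4 nodes with a fork of two nodes at one end (D_6), so the type is D_6 (the algebra so(12)).

type D_6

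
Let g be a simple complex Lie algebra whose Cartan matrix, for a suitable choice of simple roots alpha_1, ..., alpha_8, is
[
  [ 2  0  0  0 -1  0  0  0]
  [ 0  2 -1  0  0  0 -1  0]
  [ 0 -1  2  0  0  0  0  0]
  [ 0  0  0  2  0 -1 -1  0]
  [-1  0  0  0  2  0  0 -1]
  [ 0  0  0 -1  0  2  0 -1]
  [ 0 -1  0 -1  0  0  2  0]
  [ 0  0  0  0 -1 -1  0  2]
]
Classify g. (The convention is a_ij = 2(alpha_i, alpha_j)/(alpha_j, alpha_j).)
The matrix has rank 8 with 2's on the diagonal. Reading the off-diagonal entries as Dynkin edges (a single edge where a_ij = a_ji = -1; a double or triple edge where a_ij * a_ji = 2 or 3), the diagram is a chain of 8 nodes with single edges (A_8). One simple-root ordering that puts it in standard form is (alpha_1, alpha_5, alpha_8, alpha_6, alpha_4, alpha_7, alpha_2, alpha_3). So the algebra is type A_8, i.e. sl(9).

A8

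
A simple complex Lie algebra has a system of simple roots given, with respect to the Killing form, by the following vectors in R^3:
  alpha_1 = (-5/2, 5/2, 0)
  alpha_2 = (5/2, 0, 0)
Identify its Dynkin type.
B_2 (so(5))

Compute the Cartan integers a_ij = 2(alpha_i, alpha_j)/(alpha_j, alpha_j); the resulting 2x2 Cartan matrix is
[[2, -2], [-1, 2]].
The roots have two lengths (squared-length ratio 2:1); the short ones are alpha_{2}. The associated Dynkin diagram is a chain of 2 nodes with a double edge at one end; the terminal node there is the unique short simple root (B_2), so the type is B_2 (the algebra so(5)).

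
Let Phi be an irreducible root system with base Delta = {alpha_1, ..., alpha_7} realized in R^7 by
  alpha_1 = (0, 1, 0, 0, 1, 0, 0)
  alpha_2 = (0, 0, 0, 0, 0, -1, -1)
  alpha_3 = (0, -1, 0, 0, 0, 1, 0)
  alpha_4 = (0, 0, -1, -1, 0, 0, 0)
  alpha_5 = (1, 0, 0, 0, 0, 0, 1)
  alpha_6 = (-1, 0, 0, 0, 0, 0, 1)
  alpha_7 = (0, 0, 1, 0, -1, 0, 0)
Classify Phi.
D_7 (so(14))

Compute the Cartan integers a_ij = 2(alpha_i, alpha_j)/(alpha_j, alpha_j); the resulting 7x7 Cartan matrix is
[[2, 0, -1, 0, 0, 0, -1], [0, 2, -1, 0, -1, -1, 0], [-1, -1, 2, 0, 0, 0, 0], [0, 0, 0, 2, 0, 0, -1], [0, -1, 0, 0, 2, 0, 0], [0, -1, 0, 0, 0, 2, 0], [-1, 0, 0, -1, 0, 0, 2]].
All simple roots have the same length, so the diagram is simply laced. The associated Dynkin diagram is a chain of 5 nodes with a fork of two nodes at one end (D_7), so the type is D_7 (the algebra so(14)).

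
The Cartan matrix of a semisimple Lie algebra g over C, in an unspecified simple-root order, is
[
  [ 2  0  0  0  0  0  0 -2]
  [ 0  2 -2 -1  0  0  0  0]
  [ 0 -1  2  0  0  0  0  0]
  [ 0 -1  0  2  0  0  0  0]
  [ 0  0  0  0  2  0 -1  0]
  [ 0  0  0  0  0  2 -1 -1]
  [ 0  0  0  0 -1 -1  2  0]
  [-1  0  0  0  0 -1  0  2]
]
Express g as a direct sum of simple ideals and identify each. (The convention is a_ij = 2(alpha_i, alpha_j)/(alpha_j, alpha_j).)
The diagram associated to this matrix has two connected components: the simple roots {alpha_2, alpha_3, alpha_4} form a chain of 3 nodes with a double edge at one end; the terminal node there is the unique short simple root (B_3), and {alpha_1, alpha_5, alpha_6, alpha_7, alpha_8} form a chain of 5 nodes with a double edge at one end; the terminal node there is the unique long simple root (C_5). A semisimple Lie algebra decomposes uniquely as the direct sum of simple ideals, one per connected component of its Dynkin diagram, so g ≅ B_3 ⊕ C_5 (dimension 21 + 55 = 76).

B_3 + C_5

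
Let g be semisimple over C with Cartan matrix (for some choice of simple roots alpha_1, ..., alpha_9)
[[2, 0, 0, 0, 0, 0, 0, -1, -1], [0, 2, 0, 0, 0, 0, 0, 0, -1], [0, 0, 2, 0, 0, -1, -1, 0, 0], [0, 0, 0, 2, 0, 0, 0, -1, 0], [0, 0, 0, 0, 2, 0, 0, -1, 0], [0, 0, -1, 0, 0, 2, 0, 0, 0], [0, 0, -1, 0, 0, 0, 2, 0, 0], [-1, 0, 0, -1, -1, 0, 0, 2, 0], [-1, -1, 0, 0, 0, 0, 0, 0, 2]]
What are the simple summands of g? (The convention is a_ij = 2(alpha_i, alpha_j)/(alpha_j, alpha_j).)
The diagram associated to this matrix has two connected components: the simple roots {alpha_3, alpha_6, alpha_7} form a chain of 3 nodes with single edges (A_3), and {alpha_1, alpha_2, alpha_4, alpha_5, alpha_8, alpha_9} form a chain of 4 nodes with a fork of two nodes at one end (D_6). A semisimple Lie algebra decomposes uniquely as the direct sum of simple ideals, one per connected component of its Dynkin diagram, so g ≅ A_3 ⊕ D_6 (dimension 15 + 66 = 81).

A3 ⊕ D6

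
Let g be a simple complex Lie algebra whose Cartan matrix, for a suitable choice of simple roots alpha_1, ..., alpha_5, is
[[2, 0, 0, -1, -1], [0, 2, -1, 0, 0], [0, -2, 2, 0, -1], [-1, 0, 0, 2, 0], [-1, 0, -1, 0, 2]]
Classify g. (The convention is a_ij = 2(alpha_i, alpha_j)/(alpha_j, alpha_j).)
B_5

The matrix has rank 5 with 2's on the diagonal. Reading the off-diagonal entries as Dynkin edges (a single edge where a_ij = a_ji = -1; a double or triple edge where a_ij * a_ji = 2 or 3), the diagram is a chain of 5 nodes with a double edge at one end; the terminal node there is the unique short simple root (B_5). One simple-root ordering that puts it in standard form is (alpha_4, alpha_1, alpha_5, alpha_3, alpha_2). So the algebra is type B_5, i.e. so(11).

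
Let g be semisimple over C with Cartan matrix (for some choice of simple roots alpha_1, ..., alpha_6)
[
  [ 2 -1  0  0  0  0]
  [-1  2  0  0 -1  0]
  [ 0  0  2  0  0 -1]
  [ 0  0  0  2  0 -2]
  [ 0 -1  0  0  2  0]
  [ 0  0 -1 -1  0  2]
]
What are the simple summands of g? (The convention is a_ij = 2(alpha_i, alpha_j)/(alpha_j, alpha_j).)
The diagram associated to this matrix has two connected components: the simple roots {alpha_1, alpha_2, alpha_5} form a chain of 3 nodes with single edges (A_3), and {alpha_3, alpha_4, alpha_6} form a chain of 3 nodes with a double edge at one end; the terminal node there is the unique long simple root (C_3). A semisimple Lie algebra decomposes uniquely as the direct sum of simple ideals, one per connected component of its Dynkin diagram, so g ≅ A_3 ⊕ C_3 (dimension 15 + 21 = 36).

A_3 (sl(4)) ⊕ C_3 (sp(6))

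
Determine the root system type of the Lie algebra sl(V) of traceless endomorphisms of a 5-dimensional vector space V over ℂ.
This is sl(5), which has dimension 5^2 - 1 = 24 and rank 5 - 1 = 4 (a Cartan subalgebra is the diagonal traceless matrices). In the classification of classical Lie algebras, the special linear algebra sl(n+1) has type A_n; here n = 4, so the Dynkin diagram is a chain of 4 nodes with single edges (A_4). Hence the type is A_4.

A4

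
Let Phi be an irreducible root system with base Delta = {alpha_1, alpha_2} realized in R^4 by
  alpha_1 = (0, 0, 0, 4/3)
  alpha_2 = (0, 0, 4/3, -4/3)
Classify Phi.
Compute the Cartan integers a_ij = 2(alpha_i, alpha_j)/(alpha_j, alpha_j); the resulting 2x2 Cartan matrix is
[[2, -1], [-2, 2]].
The roots have two lengths (squared-length ratio 2:1); the short ones are alpha_{1}. The associated Dynkin diagram is a chain of 2 nodes with a double edge at one end; the terminal node there is the unique short simple root (B_2), so the type is B_2 (the algebra so(5)).

B_2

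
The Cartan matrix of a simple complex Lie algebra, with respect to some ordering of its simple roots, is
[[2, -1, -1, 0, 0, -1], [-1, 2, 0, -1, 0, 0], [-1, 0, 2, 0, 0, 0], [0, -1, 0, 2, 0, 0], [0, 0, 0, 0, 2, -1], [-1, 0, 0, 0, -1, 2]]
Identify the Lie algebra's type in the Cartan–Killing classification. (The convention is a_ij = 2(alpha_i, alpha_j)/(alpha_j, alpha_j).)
The matrix has rank 6 with 2's on the diagonal. Reading the off-diagonal entries as Dynkin edges (a single edge where a_ij = a_ji = -1; a double or triple edge where a_ij * a_ji = 2 or 3), the diagram is a chain of 5 nodes with one extra node attached to the third node from one end (E_6). One simple-root ordering that puts it in standard form is (alpha_5, alpha_3, alpha_6, alpha_1, alpha_2, alpha_4). So the algebra is type E_6.

E_6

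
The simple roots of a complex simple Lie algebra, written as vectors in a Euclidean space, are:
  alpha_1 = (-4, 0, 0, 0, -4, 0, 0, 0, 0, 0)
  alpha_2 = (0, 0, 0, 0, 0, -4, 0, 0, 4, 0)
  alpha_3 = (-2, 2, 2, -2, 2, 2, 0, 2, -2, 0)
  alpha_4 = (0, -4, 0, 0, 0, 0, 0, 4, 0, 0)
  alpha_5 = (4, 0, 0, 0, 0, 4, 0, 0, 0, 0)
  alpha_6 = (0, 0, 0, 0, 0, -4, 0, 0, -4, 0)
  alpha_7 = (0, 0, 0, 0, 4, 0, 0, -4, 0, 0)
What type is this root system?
type E_7

Compute the Cartan integers a_ij = 2(alpha_i, alpha_j)/(alpha_j, alpha_j); the resulting 7x7 Cartan matrix is
[[2, 0, 0, 0, -1, 0, -1], [0, 2, -1, 0, -1, 0, 0], [0, -1, 2, 0, 0, 0, 0], [0, 0, 0, 2, 0, 0, -1], [-1, -1, 0, 0, 2, -1, 0], [0, 0, 0, 0, -1, 2, 0], [-1, 0, 0, -1, 0, 0, 2]].
All simple roots have the same length, so the diagram is simply laced. The associated Dynkin diagram is a chain of 6 nodes with one extra node attached to the third node from one end (E_7), so the type is E_7.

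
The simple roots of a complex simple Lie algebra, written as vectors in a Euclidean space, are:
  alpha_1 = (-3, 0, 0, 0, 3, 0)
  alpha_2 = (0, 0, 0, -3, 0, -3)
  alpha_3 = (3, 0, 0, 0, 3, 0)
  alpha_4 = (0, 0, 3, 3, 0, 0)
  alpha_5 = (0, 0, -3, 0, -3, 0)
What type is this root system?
Compute the Cartan integers a_ij = 2(alpha_i, alpha_j)/(alpha_j, alpha_j); the resulting 5x5 Cartan matrix is
[[2, 0, 0, 0, -1], [0, 2, 0, -1, 0], [0, 0, 2, 0, -1], [0, -1, 0, 2, -1], [-1, 0, -1, -1, 2]].
All simple roots have the same length, so the diagram is simply laced. The associated Dynkin diagram is a chain of 3 nodes with a fork of two nodes at one end (D_5), so the type is D_5 (the algebra so(10)).

D5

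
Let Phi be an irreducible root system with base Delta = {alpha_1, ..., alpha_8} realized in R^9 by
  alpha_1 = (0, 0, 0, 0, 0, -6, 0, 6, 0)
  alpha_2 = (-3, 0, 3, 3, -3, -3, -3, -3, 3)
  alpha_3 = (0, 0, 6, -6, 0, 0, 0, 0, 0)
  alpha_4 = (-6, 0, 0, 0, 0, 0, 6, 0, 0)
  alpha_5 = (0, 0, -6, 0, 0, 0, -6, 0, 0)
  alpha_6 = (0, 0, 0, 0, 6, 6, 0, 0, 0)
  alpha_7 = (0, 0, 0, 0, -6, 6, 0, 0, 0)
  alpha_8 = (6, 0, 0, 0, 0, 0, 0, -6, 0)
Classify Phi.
Compute the Cartan integers a_ij = 2(alpha_i, alpha_j)/(alpha_j, alpha_j); the resulting 8x8 Cartan matrix is
[[2, 0, 0, 0, 0, -1, -1, -1], [0, 2, 0, 0, 0, -1, 0, 0], [0, 0, 2, 0, -1, 0, 0, 0], [0, 0, 0, 2, -1, 0, 0, -1], [0, 0, -1, -1, 2, 0, 0, 0], [-1, -1, 0, 0, 0, 2, 0, 0], [-1, 0, 0, 0, 0, 0, 2, 0], [-1, 0, 0, -1, 0, 0, 0, 2]].
All simple roots have the same length, so the diagram is simply laced. The associated Dynkin diagram is a chain of 7 nodes with one extra node attached to the third node from one end (E_8), so the type is E_8.

E_8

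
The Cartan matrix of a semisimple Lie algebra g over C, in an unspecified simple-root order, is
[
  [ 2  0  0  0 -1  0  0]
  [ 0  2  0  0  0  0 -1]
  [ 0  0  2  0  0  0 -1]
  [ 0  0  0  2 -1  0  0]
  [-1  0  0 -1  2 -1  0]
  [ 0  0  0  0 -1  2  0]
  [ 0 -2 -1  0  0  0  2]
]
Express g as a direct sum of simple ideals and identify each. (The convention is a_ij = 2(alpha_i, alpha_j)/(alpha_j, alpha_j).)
type B_3 ⊕ type D_4

The diagram associated to this matrix has two connected components: the simple roots {alpha_2, alpha_3, alpha_7} form a chain of 3 nodes with a double edge at one end; the terminal node there is the unique short simple root (B_3), and {alpha_1, alpha_4, alpha_5, alpha_6} form a chain of 2 nodes with a fork of two nodes at one end (D_4). A semisimple Lie algebra decomposes uniquely as the direct sum of simple ideals, one per connected component of its Dynkin diagram, so g ≅ B_3 ⊕ D_4 (dimension 21 + 28 = 49).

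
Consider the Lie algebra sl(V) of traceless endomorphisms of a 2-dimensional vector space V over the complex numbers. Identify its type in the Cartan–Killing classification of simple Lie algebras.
type A_1

This is sl(2), which has dimension 2^2 - 1 = 3 and rank 2 - 1 = 1 (a Cartan subalgebra is the diagonal traceless matrices). In the classification of classical Lie algebras, the special linear algebra sl(n+1) has type A_n; here n = 1, so the Dynkin diagram is a chain of 1 nodes with single edges (A_1). Hence the type is A_1.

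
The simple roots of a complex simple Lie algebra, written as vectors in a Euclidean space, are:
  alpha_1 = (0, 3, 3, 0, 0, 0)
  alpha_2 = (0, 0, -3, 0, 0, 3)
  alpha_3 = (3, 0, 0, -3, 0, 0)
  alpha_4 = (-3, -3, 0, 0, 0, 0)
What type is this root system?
Compute the Cartan integers a_ij = 2(alpha_i, alpha_j)/(alpha_j, alpha_j); the resulting 4x4 Cartan matrix is
[[2, -1, 0, -1], [-1, 2, 0, 0], [0, 0, 2, -1], [-1, 0, -1, 2]].
All simple roots have the same length, so the diagram is simply laced. The associated Dynkin diagram is a chain of 4 nodes with single edges (A_4), so the type is A_4 (the algebra sl(5)).

type A_4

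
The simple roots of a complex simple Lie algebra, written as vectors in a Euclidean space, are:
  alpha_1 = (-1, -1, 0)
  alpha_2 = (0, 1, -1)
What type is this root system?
type A_2

Compute the Cartan integers a_ij = 2(alpha_i, alpha_j)/(alpha_j, alpha_j); the resulting 2x2 Cartan matrix is
[[2, -1], [-1, 2]].
All simple roots have the same length, so the diagram is simply laced. The associated Dynkin diagram is a chain of 2 nodes with single edges (A_2), so the type is A_2 (the algebra sl(3)).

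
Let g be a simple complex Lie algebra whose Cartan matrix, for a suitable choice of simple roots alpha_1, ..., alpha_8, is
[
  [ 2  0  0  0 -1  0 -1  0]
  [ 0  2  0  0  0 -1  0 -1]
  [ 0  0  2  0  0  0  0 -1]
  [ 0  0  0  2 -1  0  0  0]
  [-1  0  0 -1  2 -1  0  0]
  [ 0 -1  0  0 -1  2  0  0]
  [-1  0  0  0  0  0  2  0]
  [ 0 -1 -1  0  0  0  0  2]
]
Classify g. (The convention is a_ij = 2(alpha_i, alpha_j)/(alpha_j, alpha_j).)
The matrix has rank 8 with 2's on the diagonal. Reading the off-diagonal entries as Dynkin edges (a single edge where a_ij = a_ji = -1; a double or triple edge where a_ij * a_ji = 2 or 3), the diagram is a chain of 7 nodes with one extra node attached to the third node from one end (E_8). One simple-root ordering that puts it in standard form is (alpha_7, alpha_4, alpha_1, alpha_5, alpha_6, alpha_2, alpha_8, alpha_3). So the algebra is type E_8.

E_8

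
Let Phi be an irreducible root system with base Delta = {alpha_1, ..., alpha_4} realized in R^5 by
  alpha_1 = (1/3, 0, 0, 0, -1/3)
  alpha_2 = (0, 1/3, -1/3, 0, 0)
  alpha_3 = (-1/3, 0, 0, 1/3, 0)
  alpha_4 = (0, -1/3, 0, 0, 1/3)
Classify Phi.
Compute the Cartan integers a_ij = 2(alpha_i, alpha_j)/(alpha_j, alpha_j); the resulting 4x4 Cartan matrix is
[[2, 0, -1, -1], [0, 2, 0, -1], [-1, 0, 2, 0], [-1, -1, 0, 2]].
All simple roots have the same length, so the diagram is simply laced. The associated Dynkin diagram is a chain of 4 nodes with single edges (A_4), so the type is A_4 (the algebra sl(5)).

A4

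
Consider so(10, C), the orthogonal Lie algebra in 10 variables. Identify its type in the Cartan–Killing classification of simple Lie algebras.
This is so(10) with 10 even, which has dimension 10(10-1)/2 = 45 and rank 10/2 = 5. In the classification of classical Lie algebras, the orthogonal algebra so(2n) in an even number of variables has type D_n; here n = 5, so the Dynkin diagram is a chain of 3 nodes with a fork of two nodes at one end (D_5). Hence the type is D_5.

D5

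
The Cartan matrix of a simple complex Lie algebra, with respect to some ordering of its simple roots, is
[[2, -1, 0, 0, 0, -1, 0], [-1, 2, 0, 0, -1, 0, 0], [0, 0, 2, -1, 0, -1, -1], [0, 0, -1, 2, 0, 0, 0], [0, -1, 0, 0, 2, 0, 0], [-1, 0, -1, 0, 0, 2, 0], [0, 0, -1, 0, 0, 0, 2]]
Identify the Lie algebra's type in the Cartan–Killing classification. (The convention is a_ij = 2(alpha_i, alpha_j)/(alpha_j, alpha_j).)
D_7 (so(14))

The matrix has rank 7 with 2's on the diagonal. Reading the off-diagonal entries as Dynkin edges (a single edge where a_ij = a_ji = -1; a double or triple edge where a_ij * a_ji = 2 or 3), the diagram is a chain of 5 nodes with a fork of two nodes at one end (D_7). One simple-root ordering that puts it in standard form is (alpha_5, alpha_2, alpha_1, alpha_6, alpha_3, alpha_7, alpha_4). So the algebra is type D_7, i.e. so(14).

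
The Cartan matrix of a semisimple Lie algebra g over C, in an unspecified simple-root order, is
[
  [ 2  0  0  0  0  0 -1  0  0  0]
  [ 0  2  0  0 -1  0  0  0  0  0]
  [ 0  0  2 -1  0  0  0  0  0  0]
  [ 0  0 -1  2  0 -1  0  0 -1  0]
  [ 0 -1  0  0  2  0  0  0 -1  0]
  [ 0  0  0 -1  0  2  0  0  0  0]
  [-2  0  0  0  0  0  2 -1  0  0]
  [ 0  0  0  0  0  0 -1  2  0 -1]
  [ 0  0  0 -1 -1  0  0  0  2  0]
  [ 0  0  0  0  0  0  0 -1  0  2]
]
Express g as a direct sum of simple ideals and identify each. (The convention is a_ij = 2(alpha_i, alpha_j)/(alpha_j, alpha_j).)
type B_4 + type D_6

The diagram associated to this matrix has two connected components: the simple roots {alpha_1, alpha_7, alpha_8, alpha_10} form a chain of 4 nodes with a double edge at one end; the terminal node there is the unique short simple root (B_4), and {alpha_2, alpha_3, alpha_4, alpha_5, alpha_6, alpha_9} form a chain of 4 nodes with a fork of two nodes at one end (D_6). A semisimple Lie algebra decomposes uniquely as the direct sum of simple ideals, one per connected component of its Dynkin diagram, so g ≅ B_4 ⊕ D_6 (dimension 36 + 66 = 102).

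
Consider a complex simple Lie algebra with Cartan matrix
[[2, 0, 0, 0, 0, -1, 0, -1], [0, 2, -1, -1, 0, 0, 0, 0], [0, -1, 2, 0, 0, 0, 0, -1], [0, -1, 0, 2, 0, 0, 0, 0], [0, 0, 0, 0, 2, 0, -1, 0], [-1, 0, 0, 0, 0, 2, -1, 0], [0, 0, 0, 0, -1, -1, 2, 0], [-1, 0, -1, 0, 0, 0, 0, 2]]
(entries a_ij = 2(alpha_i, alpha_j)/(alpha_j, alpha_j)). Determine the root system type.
The matrix has rank 8 with 2's on the diagonal. Reading the off-diagonal entries as Dynkin edges (a single edge where a_ij = a_ji = -1; a double or triple edge where a_ij * a_ji = 2 or 3), the diagram is a chain of 8 nodes with single edges (A_8). One simple-root ordering that puts it in standard form is (alpha_4, alpha_2, alpha_3, alpha_8, alpha_1, alpha_6, alpha_7, alpha_5). So the algebra is type A_8, i.e. sl(9).

type A_8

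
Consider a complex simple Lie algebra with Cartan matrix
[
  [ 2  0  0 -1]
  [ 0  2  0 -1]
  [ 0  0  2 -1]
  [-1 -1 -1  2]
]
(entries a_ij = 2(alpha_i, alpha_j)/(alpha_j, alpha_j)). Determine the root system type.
The matrix has rank 4 with 2's on the diagonal. Reading the off-diagonal entries as Dynkin edges (a single edge where a_ij = a_ji = -1; a double or triple edge where a_ij * a_ji = 2 or 3), the diagram is a chain of 2 nodes with a fork of two nodes at one end (D_4). One simple-root ordering that puts it in standard form is (alpha_3, alpha_4, alpha_1, alpha_2). So the algebra is type D_4, i.e. so(8).

type D_4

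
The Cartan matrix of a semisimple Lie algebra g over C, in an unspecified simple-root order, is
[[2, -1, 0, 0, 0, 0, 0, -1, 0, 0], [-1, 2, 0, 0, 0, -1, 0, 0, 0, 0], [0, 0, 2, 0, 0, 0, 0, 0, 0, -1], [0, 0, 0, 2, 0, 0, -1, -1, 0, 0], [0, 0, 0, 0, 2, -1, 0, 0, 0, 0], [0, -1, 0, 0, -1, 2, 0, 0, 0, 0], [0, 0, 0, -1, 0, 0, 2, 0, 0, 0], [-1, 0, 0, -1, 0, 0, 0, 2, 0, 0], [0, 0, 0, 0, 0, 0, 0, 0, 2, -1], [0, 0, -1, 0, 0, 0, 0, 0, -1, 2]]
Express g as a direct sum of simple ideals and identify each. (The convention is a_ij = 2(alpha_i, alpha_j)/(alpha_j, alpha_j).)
The diagram associated to this matrix has two connected components: the simple roots {alpha_3, alpha_9, alpha_10} form a chain of 3 nodes with single edges (A_3), and {alpha_1, alpha_2, alpha_4, alpha_5, alpha_6, alpha_7, alpha_8} form a chain of 7 nodes with single edges (A_7). A semisimple Lie algebra decomposes uniquely as the direct sum of simple ideals, one per connected component of its Dynkin diagram, so g ≅ A_3 ⊕ A_7 (dimension 15 + 63 = 78).

type A_3 ⊕ type A_7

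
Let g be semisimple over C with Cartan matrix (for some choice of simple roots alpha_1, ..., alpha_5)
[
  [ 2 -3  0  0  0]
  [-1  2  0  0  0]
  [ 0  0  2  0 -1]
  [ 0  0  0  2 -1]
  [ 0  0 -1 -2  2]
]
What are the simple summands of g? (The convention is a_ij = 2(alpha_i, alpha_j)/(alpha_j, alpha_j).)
B_3 (so(7)) ⊕ G_2

The diagram associated to this matrix has two connected components: the simple roots {alpha_3, alpha_4, alpha_5} form a chain of 3 nodes with a double edge at one end; the terminal node there is the unique short simple root (B_3), and {alpha_1, alpha_2} form two nodes joined by a triple edge (G_2). A semisimple Lie algebra decomposes uniquely as the direct sum of simple ideals, one per connected component of its Dynkin diagram, so g ≅ B_3 ⊕ G_2 (dimension 21 + 14 = 35).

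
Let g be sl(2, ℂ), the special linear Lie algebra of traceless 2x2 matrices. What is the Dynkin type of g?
This is sl(2), which has dimension 2^2 - 1 = 3 and rank 2 - 1 = 1 (a Cartan subalgebra is the diagonal traceless matrices). In the classification of classical Lie algebras, the special linear algebra sl(n+1) has type A_n; here n = 1, so the Dynkin diagram is a chain of 1 nodes with single edges (A_1). Hence the type is A_1.

A_1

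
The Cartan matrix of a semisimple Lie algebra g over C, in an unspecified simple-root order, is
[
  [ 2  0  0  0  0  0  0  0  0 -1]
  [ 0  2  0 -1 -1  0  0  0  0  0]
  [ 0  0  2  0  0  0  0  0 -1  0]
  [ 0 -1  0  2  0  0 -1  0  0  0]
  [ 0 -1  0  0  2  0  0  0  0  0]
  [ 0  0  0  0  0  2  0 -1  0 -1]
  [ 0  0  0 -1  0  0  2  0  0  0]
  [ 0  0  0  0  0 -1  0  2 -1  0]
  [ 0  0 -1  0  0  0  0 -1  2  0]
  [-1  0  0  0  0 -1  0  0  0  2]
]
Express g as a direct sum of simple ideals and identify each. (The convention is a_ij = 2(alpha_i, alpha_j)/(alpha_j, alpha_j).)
The diagram associated to this matrix has two connected components: the simple roots {alpha_2, alpha_4, alpha_5, alpha_7} form a chain of 4 nodes with single edges (A_4), and {alpha_1, alpha_3, alpha_6, alpha_8, alpha_9, alpha_10} form a chain of 6 nodes with single edges (A_6). A semisimple Lie algebra decomposes uniquely as the direct sum of simple ideals, one per connected component of its Dynkin diagram, so g ≅ A_4 ⊕ A_6 (dimension 24 + 48 = 72).

A_4 + A_6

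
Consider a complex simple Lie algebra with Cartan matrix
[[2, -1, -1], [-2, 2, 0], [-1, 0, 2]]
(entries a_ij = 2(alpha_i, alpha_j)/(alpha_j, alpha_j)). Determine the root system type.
C3

The matrix has rank 3 with 2's on the diagonal. Reading the off-diagonal entries as Dynkin edges (a single edge where a_ij = a_ji = -1; a double or triple edge where a_ij * a_ji = 2 or 3), the diagram is a chain of 3 nodes with a double edge at one end; the terminal node there is the unique long simple root (C_3). One simple-root ordering that puts it in standard form is (alpha_3, alpha_1, alpha_2). So the algebra is type C_3, i.e. sp(6).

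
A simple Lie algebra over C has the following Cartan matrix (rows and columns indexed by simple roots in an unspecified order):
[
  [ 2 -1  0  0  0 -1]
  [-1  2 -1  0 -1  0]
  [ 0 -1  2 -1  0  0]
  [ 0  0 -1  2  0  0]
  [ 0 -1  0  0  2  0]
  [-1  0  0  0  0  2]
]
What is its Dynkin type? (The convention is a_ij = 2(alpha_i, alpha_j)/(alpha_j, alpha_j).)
E_6

The matrix has rank 6 with 2's on the diagonal. Reading the off-diagonal entries as Dynkin edges (a single edge where a_ij = a_ji = -1; a double or triple edge where a_ij * a_ji = 2 or 3), the diagram is a chain of 5 nodes with one extra node attached to the third node from one end (E_6). One simple-root ordering that puts it in standard form is (alpha_4, alpha_5, alpha_3, alpha_2, alpha_1, alpha_6). So the algebra is type E_6.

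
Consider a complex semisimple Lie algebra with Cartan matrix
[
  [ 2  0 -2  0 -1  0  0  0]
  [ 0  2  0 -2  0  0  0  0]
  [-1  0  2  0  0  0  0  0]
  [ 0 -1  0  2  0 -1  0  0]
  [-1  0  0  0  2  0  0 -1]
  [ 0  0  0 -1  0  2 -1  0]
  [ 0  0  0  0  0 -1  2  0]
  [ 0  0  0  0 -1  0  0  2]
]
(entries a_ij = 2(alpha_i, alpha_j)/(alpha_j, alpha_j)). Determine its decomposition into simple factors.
B4 ⊕ C4

The diagram associated to this matrix has two connected components: the simple roots {alpha_1, alpha_3, alpha_5, alpha_8} form a chain of 4 nodes with a double edge at one end; the terminal node there is the unique short simple root (B_4), and {alpha_2, alpha_4, alpha_6, alpha_7} form a chain of 4 nodes with a double edge at one end; the terminal node there is the unique long simple root (C_4). A semisimple Lie algebra decomposes uniquely as the direct sum of simple ideals, one per connected component of its Dynkin diagram, so g ≅ B_4 ⊕ C_4 (dimension 36 + 36 = 72).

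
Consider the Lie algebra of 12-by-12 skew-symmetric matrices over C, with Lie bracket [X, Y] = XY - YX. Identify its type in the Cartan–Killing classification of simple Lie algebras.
This is so(12) with 12 even, which has dimension 12(12-1)/2 = 66 and rank 12/2 = 6. In the classification of classical Lie algebras, the orthogonal algebra so(2n) in an even number of variables has type D_n; here n = 6, so the Dynkin diagram is a chain of 4 nodes with a fork of two nodes at one end (D_6). Hence the type is D_6.

D6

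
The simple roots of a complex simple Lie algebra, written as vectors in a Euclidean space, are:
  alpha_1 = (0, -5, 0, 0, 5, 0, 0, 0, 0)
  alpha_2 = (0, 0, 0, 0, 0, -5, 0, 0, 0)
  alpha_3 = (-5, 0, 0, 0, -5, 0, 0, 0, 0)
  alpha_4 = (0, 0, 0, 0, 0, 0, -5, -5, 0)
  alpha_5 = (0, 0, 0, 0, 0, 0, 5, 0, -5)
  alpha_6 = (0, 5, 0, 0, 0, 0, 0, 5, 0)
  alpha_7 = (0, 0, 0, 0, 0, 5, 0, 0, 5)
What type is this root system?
Compute the Cartan integers a_ij = 2(alpha_i, alpha_j)/(alpha_j, alpha_j); the resulting 7x7 Cartan matrix is
[[2, 0, -1, 0, 0, -1, 0], [0, 2, 0, 0, 0, 0, -1], [-1, 0, 2, 0, 0, 0, 0], [0, 0, 0, 2, -1, -1, 0], [0, 0, 0, -1, 2, 0, -1], [-1, 0, 0, -1, 0, 2, 0], [0, -2, 0, 0, -1, 0, 2]].
The roots have two lengths (squared-length ratio 2:1); the short ones are alpha_{2}. The associated Dynkin diagram is a chain of 7 nodes with a double edge at one end; the terminal node there is the unique short simple root (B_7), so the type is B_7 (the algebra so(15)).

B_7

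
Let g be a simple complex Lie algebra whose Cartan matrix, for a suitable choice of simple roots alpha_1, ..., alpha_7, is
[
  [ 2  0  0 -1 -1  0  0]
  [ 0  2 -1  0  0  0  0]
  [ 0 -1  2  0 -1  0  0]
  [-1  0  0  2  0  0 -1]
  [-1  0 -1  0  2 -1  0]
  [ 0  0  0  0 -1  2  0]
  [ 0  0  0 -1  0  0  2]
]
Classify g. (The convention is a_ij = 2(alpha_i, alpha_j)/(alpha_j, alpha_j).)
E7

The matrix has rank 7 with 2's on the diagonal. Reading the off-diagonal entries as Dynkin edges (a single edge where a_ij = a_ji = -1; a double or triple edge where a_ij * a_ji = 2 or 3), the diagram is a chain of 6 nodes with one extra node attached to the third node from one end (E_7). One simple-root ordering that puts it in standard form is (alpha_2, alpha_6, alpha_3, alpha_5, alpha_1, alpha_4, alpha_7). So the algebra is type E_7.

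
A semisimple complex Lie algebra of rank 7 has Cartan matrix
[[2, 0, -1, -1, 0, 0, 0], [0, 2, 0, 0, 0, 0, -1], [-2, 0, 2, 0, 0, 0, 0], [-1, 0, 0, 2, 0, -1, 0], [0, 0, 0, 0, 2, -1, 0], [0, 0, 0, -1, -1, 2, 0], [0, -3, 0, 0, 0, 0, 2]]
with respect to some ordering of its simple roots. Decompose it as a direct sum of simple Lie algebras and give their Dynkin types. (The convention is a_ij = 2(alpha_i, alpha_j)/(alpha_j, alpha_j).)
The diagram associated to this matrix has two connected components: the simple roots {alpha_1, alpha_3, alpha_4, alpha_5, alpha_6} form a chain of 5 nodes with a double edge at one end; the terminal node there is the unique long simple root (C_5), and {alpha_2, alpha_7} form two nodes joined by a triple edge (G_2). A semisimple Lie algebra decomposes uniquely as the direct sum of simple ideals, one per connected component of its Dynkin diagram, so g ≅ C_5 ⊕ G_2 (dimension 55 + 14 = 69).

type C_5 ⊕ type G_2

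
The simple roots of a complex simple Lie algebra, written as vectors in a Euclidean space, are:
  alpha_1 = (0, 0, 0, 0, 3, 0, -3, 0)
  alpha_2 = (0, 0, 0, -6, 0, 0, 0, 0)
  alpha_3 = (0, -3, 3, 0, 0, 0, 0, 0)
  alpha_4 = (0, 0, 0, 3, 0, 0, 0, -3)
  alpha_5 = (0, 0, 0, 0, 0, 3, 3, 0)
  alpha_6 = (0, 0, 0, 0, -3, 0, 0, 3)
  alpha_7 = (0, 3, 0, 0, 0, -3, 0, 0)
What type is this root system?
Compute the Cartan integers a_ij = 2(alpha_i, alpha_j)/(alpha_j, alpha_j); the resulting 7x7 Cartan matrix is
[[2, 0, 0, 0, -1, -1, 0], [0, 2, 0, -2, 0, 0, 0], [0, 0, 2, 0, 0, 0, -1], [0, -1, 0, 2, 0, -1, 0], [-1, 0, 0, 0, 2, 0, -1], [-1, 0, 0, -1, 0, 2, 0], [0, 0, -1, 0, -1, 0, 2]].
The roots have two lengths (squared-length ratio 2:1); the short ones are alpha_{1,3,4,5,6,7}. The associated Dynkin diagram is a chain of 7 nodes with a double edge at one end; the terminal node there is the unique long simple root (C_7), so the type is C_7 (the algebra sp(14)).

C_7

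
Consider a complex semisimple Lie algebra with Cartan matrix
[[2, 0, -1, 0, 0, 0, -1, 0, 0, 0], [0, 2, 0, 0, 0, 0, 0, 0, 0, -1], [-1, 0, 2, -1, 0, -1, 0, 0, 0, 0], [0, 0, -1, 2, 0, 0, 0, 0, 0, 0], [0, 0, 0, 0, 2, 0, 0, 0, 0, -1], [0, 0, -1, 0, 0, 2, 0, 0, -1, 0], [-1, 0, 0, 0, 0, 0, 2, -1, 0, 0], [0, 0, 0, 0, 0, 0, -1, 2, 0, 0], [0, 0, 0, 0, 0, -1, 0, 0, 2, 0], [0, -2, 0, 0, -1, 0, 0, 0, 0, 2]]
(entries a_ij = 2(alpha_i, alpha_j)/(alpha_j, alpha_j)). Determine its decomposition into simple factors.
B_3 (so(7)) ⊕ E_7

The diagram associated to this matrix has two connected components: the simple roots {alpha_2, alpha_5, alpha_10} form a chain of 3 nodes with a double edge at one end; the terminal node there is the unique short simple root (B_3), and {alpha_1, alpha_3, alpha_4, alpha_6, alpha_7, alpha_8, alpha_9} form a chain of 6 nodes with one extra node attached to the third node from one end (E_7). A semisimple Lie algebra decomposes uniquely as the direct sum of simple ideals, one per connected component of its Dynkin diagram, so g ≅ B_3 ⊕ E_7 (dimension 21 + 133 = 154).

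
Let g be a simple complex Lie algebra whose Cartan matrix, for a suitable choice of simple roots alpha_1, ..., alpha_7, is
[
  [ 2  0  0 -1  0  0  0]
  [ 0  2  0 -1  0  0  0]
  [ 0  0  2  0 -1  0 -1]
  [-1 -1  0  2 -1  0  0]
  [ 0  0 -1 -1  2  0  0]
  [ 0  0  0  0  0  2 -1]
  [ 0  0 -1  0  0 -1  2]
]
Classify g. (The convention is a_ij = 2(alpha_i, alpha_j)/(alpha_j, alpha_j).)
The matrix has rank 7 with 2's on the diagonal. Reading the off-diagonal entries as Dynkin edges (a single edge where a_ij = a_ji = -1; a double or triple edge where a_ij * a_ji = 2 or 3), the diagram is a chain of 5 nodes with a fork of two nodes at one end (D_7). One simple-root ordering that puts it in standard form is (alpha_6, alpha_7, alpha_3, alpha_5, alpha_4, alpha_2, alpha_1). So the algebra is type D_7, i.e. so(14).

D7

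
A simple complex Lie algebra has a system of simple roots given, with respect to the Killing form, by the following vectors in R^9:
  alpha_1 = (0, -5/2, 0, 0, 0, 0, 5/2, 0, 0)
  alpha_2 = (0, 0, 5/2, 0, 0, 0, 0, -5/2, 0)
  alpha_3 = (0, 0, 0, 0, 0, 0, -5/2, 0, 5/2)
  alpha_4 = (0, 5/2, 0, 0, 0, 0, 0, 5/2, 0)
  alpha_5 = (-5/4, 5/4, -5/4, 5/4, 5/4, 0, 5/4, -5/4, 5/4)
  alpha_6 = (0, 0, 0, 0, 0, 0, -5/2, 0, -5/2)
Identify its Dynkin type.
Compute the Cartan integers a_ij = 2(alpha_i, alpha_j)/(alpha_j, alpha_j); the resulting 6x6 Cartan matrix is
[[2, 0, -1, -1, 0, -1], [0, 2, 0, -1, 0, 0], [-1, 0, 2, 0, 0, 0], [-1, -1, 0, 2, 0, 0], [0, 0, 0, 0, 2, -1], [-1, 0, 0, 0, -1, 2]].
All simple roots have the same length, so the diagram is simply laced. The associated Dynkin diagram is a chain of 5 nodes with one extra node attached to the third node from one end (E_6), so the type is E_6.

type E_6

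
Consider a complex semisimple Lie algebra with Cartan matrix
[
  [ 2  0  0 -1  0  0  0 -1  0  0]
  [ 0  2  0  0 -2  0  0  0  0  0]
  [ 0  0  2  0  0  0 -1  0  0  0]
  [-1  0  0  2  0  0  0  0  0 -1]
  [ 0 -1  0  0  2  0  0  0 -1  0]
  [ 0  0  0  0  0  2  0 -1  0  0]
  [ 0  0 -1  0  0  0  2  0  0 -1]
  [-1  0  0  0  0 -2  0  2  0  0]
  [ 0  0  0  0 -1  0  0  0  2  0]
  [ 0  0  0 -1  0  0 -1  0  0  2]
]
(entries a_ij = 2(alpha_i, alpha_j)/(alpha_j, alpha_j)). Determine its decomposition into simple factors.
The diagram associated to this matrix has two connected components: the simple roots {alpha_1, alpha_3, alpha_4, alpha_6, alpha_7, alpha_8, alpha_10} form a chain of 7 nodes with a double edge at one end; the terminal node there is the unique short simple root (B_7), and {alpha_2, alpha_5, alpha_9} form a chain of 3 nodes with a double edge at one end; the terminal node there is the unique long simple root (C_3). A semisimple Lie algebra decomposes uniquely as the direct sum of simple ideals, one per connected component of its Dynkin diagram, so g ≅ B_7 ⊕ C_3 (dimension 105 + 21 = 126).

B_7 (so(15)) + C_3 (sp(6))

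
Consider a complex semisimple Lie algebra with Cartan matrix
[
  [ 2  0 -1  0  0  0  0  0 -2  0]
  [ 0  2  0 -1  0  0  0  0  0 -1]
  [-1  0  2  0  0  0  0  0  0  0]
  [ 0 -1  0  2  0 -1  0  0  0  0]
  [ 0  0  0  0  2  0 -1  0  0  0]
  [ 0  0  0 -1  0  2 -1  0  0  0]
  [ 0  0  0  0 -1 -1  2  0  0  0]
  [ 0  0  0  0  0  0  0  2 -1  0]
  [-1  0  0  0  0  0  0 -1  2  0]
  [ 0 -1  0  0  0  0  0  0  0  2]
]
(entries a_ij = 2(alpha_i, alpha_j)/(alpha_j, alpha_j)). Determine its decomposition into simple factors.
A6 ⊕ F4

The diagram associated to this matrix has two connected components: the simple roots {alpha_2, alpha_4, alpha_5, alpha_6, alpha_7, alpha_10} form a chain of 6 nodes with single edges (A_6), and {alpha_1, alpha_3, alpha_8, alpha_9} form a chain of 4 nodes with a double edge between the middle two (F_4). A semisimple Lie algebra decomposes uniquely as the direct sum of simple ideals, one per connected component of its Dynkin diagram, so g ≅ A_6 ⊕ F_4 (dimension 48 + 52 = 100).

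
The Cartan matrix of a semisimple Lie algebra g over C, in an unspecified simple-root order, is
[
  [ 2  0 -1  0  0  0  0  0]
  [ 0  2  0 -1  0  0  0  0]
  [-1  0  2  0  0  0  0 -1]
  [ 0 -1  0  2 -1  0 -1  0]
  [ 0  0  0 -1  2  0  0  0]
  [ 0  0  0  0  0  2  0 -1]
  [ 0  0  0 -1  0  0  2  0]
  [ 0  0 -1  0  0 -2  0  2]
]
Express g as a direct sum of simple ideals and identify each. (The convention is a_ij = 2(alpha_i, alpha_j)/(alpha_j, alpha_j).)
type B_4 + type D_4

The diagram associated to this matrix has two connected components: the simple roots {alpha_1, alpha_3, alpha_6, alpha_8} form a chain of 4 nodes with a double edge at one end; the terminal node there is the unique short simple root (B_4), and {alpha_2, alpha_4, alpha_5, alpha_7} form a chain of 2 nodes with a fork of two nodes at one end (D_4). A semisimple Lie algebra decomposes uniquely as the direct sum of simple ideals, one per connected component of its Dynkin diagram, so g ≅ B_4 ⊕ D_4 (dimension 36 + 28 = 64).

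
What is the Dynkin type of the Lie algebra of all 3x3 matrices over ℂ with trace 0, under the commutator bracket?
A2

This is sl(3), which has dimension 3^2 - 1 = 8 and rank 3 - 1 = 2 (a Cartan subalgebra is the diagonal traceless matrices). In the classification of classical Lie algebras, the special linear algebra sl(n+1) has type A_n; here n = 2, so the Dynkin diagram is a chain of 2 nodes with single edges (A_2). Hence the type is A_2.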